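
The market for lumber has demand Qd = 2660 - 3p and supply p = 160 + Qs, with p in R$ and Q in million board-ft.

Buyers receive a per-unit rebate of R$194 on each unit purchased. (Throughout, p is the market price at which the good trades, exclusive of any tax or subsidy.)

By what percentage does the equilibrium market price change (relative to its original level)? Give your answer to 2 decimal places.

+20.64

Original equilibrium: 2660 - 3p = p - 160 gives 2820 = 4p, so p = 705 and Q = 545.
Since buyers' out-of-pocket price is the market price minus the rebate, the effective demand curve becomes Qd = 3242 - 3p.
Clearing the new market: 3242 - 3p = p - 160, so p = 850.5 and Q = 690.5.
%Δp = (850.5 − 705) / 705 × 100 = +20.64%.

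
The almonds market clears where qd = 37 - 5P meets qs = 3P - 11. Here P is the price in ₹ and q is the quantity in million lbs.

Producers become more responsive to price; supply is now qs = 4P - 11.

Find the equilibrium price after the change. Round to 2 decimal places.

Solve the original market: 37 - 5P = 3P - 11, hence P = 6 and q = 7.
After the shift, demand is qd = 37 - 5P and supply is qs = 4P - 11.
Setting them equal: 37 - 5P = 4P - 11 → 48 = 9P, so P = 16/3 ≈ 5.3333 and q = 31/3 ≈ 10.3333.

5.33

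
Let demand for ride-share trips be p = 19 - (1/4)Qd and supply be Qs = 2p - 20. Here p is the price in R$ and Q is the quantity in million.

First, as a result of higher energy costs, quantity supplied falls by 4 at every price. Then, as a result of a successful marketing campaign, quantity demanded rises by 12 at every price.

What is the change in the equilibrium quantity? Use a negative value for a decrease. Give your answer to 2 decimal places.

Original equilibrium: 76 - 4p = 2p - 20 gives 96 = 6p, so p = 16 and Q = 12.
With the change applied: demand Qd = 88 - 4p, supply Qs = 2p - 24.
Equate the new curves: 88 - 4p = 2p - 24, giving 112 = 6p, p = 56/3 ≈ 18.6667, Q = 40/3 ≈ 13.3333.
ΔQ = 13.3333 − 12 = +1.33.

+1.33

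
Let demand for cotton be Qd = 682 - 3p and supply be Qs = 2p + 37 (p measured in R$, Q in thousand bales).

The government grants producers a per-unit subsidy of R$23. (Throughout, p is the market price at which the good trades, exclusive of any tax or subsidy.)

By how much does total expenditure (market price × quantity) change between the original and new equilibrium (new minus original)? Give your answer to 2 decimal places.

+592.48

Initially, 682 - 3p = 2p + 37, so 645 = 5p and p = 129, Q = 295.
Since sellers receive the price plus the subsidy, the effective supply curve becomes Qs = 2p + 83.
Setting them equal: 682 - 3p = 2p + 83 → 599 = 5p, so p = 119.8 and Q = 322.6.
Expenditure moves from 129×295 = 38055 to 119.8×322.6 = 38647.48; change = +592.48.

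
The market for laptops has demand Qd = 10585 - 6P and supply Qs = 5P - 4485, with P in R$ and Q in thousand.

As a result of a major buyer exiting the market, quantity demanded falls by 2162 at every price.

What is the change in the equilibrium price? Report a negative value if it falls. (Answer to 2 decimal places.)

-196.55

Original equilibrium: 10585 - 6P = 5P - 4485 gives 15070 = 11P, so P = 1370 and Q = 2365.
After the shift, demand is Qd = 8423 - 6P and supply is Qs = 5P - 4485.
Setting them equal: 8423 - 6P = 5P - 4485 → 12908 = 11P, so P = 12908/11 ≈ 1173.4545 and Q = 15205/11 ≈ 1382.2727.
ΔP = 1173.4545 − 1370 = -196.55.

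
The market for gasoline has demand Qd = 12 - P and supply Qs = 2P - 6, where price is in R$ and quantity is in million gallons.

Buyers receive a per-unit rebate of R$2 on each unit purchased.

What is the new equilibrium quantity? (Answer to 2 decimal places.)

7.33

Original equilibrium: 12 - P = 2P - 6 gives 18 = 3P, so P = 6 and Q = 6.
Since buyers' out-of-pocket price is the market price minus the rebate, the effective demand curve becomes Qd = 14 - P.
New equilibrium: 14 - P = 2P - 6 ⇒ 20 = 3P ⇒ P = 20/3 ≈ 6.6667, Q = 22/3 ≈ 7.3333.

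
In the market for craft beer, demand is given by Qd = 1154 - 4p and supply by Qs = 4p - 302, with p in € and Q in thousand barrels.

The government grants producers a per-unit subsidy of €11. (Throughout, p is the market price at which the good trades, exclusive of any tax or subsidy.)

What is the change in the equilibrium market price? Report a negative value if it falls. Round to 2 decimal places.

Original equilibrium: 1154 - 4p = 4p - 302 gives 1456 = 8p, so p = 182 and Q = 426.
Since sellers receive the price plus the subsidy, the effective supply curve becomes Qs = 4p - 258.
Clearing the new market: 1154 - 4p = 4p - 258, so p = 176.5 and Q = 448.
Δp = 176.5 − 182 = -5.50.

-5.50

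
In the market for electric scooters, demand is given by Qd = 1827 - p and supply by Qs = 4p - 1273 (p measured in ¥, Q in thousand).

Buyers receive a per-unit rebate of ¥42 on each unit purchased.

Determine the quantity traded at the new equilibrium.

1240.6

Before the shock: 1827 - p = 4p - 1273 ⇒ 3100 = 5p ⇒ p = 620, Q = 1207.
Since buyers' out-of-pocket price is the market price minus the rebate, the effective demand curve becomes Qd = 1869 - p.
Clearing the new market: 1869 - p = 4p - 1273, so p = 628.4 and Q = 1240.6.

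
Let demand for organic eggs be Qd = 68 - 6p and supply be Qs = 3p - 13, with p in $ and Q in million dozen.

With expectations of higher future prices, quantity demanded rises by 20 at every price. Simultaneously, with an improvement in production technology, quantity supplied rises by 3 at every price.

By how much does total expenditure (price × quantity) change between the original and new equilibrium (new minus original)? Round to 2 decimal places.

+120.81

Before the shock: 68 - 6p = 3p - 13 ⇒ 81 = 9p ⇒ p = 9, Q = 14.
The shock moves the curves to Qd = 88 - 6p and Qs = 3p - 10.
Equate the new curves: 88 - 6p = 3p - 10, giving 98 = 9p, p = 98/9 ≈ 10.8889, Q = 68/3 ≈ 22.6667.
Expenditure moves from 9×14 = 126 to 10.8889×22.6667 = 246.8148; change = +120.81.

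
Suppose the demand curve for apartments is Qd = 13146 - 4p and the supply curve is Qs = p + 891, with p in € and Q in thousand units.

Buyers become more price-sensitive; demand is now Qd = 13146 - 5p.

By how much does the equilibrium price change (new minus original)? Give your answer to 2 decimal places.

-408.50

Initially, 13146 - 4p = p + 891, so 12255 = 5p and p = 2451, Q = 3342.
With the change applied: demand Qd = 13146 - 5p, supply Qs = p + 891.
Setting them equal: 13146 - 5p = p + 891 → 12255 = 6p, so p = 2042.5 and Q = 2933.5.
Δp = 2042.5 − 2451 = -408.50.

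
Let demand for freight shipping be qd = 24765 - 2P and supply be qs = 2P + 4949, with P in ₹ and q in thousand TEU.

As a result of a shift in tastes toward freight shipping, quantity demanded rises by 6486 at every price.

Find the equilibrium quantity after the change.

18100

Original equilibrium: 24765 - 2P = 2P + 4949 gives 19816 = 4P, so P = 4954 and q = 14857.
After the shift, demand is qd = 31251 - 2P and supply is qs = 2P + 4949.
Equate the new curves: 31251 - 2P = 2P + 4949, giving 26302 = 4P, P = 6575.5, q = 18100.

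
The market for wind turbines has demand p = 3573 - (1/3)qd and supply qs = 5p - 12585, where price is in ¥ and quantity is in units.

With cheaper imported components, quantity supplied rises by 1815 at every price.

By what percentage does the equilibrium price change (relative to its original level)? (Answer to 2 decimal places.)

Before the shock: 10719 - 3p = 5p - 12585 ⇒ 23304 = 8p ⇒ p = 2913, q = 1980.
With the change applied: demand qd = 10719 - 3p, supply qs = 5p - 10770.
Clearing the new market: 10719 - 3p = 5p - 10770, so p = 2686.125 and q = 2660.625.
%Δp = (2686.125 − 2913) / 2913 × 100 = -7.79%.

-7.79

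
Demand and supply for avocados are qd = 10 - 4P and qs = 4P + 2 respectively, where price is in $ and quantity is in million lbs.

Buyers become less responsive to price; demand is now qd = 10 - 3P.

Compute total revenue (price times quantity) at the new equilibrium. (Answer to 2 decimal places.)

7.51

Solve the original market: 10 - 4P = 4P + 2, hence P = 1 and q = 6.
The shock moves the curves to qd = 10 - 3P and qs = 4P + 2.
New equilibrium: 10 - 3P = 4P + 2 ⇒ 8 = 7P ⇒ P = 8/7 ≈ 1.1429, q = 46/7 ≈ 6.5714.
New expenditure = 1.1429 × 6.5714 = 7.51.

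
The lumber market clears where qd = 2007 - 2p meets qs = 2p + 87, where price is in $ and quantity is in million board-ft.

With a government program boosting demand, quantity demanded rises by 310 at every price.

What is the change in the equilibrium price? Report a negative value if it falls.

Before the shock: 2007 - 2p = 2p + 87 ⇒ 1920 = 4p ⇒ p = 480, q = 1047.
The shock moves the curves to qd = 2317 - 2p and qs = 2p + 87.
Clearing the new market: 2317 - 2p = 2p + 87, so p = 557.5 and q = 1202.
Δp = 557.5 − 480 = +77.5.

+77.5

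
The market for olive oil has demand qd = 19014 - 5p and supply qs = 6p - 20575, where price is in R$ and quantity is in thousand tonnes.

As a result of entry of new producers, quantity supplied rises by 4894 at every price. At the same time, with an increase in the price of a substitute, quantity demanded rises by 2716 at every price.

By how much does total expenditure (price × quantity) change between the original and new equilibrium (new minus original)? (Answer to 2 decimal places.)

Original equilibrium: 19014 - 5p = 6p - 20575 gives 39589 = 11p, so p = 3599 and q = 1019.
The new curves are qd = 21730 - 5p (demand) and qs = 6p - 15681 (supply).
Equate the new curves: 21730 - 5p = 6p - 15681, giving 37411 = 11p, p = 3401, q = 4725.
Expenditure moves from 3599×1019 = 3667381 to 3401×4725 = 16069725; change = +12402344.00.

+12402344.00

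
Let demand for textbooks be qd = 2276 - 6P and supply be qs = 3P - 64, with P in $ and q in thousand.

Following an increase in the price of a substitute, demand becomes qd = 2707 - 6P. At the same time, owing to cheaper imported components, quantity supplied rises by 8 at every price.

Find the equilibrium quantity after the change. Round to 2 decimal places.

865.00

Solve the original market: 2276 - 6P = 3P - 64, hence P = 260 and q = 716.
After the shift, demand is qd = 2707 - 6P and supply is qs = 3P - 56.
Equate the new curves: 2707 - 6P = 3P - 56, giving 2763 = 9P, P = 307, q = 865.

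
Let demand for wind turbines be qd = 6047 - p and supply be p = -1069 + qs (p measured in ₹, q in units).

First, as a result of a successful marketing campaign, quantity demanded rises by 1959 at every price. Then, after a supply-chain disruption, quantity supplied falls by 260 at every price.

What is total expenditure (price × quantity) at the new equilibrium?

Solve the original market: 6047 - p = p + 1069, hence p = 2489 and q = 3558.
The shock moves the curves to qd = 8006 - p and qs = p + 809.
Clearing the new market: 8006 - p = p + 809, so p = 3598.5 and q = 4407.5.
New expenditure = 3598.5 × 4407.5 = 15860388.75.

15860388.75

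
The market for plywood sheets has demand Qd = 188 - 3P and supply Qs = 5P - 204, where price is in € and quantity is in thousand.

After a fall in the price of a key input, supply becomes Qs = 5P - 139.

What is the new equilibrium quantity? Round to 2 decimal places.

Original equilibrium: 188 - 3P = 5P - 204 gives 392 = 8P, so P = 49 and Q = 41.
The new curves are Qd = 188 - 3P (demand) and Qs = 5P - 139 (supply).
Setting them equal: 188 - 3P = 5P - 139 → 327 = 8P, so P = 40.875 and Q = 65.375.

65.38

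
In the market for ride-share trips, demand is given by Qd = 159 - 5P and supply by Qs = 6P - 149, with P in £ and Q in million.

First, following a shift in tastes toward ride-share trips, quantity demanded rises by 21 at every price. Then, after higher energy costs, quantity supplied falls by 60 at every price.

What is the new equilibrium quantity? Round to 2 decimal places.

Before the shock: 159 - 5P = 6P - 149 ⇒ 308 = 11P ⇒ P = 28, Q = 19.
The shock moves the curves to Qd = 180 - 5P and Qs = 6P - 209.
Setting them equal: 180 - 5P = 6P - 209 → 389 = 11P, so P = 389/11 ≈ 35.3636 and Q = 35/11 ≈ 3.1818.

3.18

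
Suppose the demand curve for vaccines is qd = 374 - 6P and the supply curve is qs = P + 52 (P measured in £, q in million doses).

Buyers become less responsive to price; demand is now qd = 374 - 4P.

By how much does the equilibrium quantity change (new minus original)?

Initially, 374 - 6P = P + 52, so 322 = 7P and P = 46, q = 98.
With the change applied: demand qd = 374 - 4P, supply qs = P + 52.
New equilibrium: 374 - 4P = P + 52 ⇒ 322 = 5P ⇒ P = 64.4, q = 116.4.
Δq = 116.4 − 98 = +18.4.

+18.4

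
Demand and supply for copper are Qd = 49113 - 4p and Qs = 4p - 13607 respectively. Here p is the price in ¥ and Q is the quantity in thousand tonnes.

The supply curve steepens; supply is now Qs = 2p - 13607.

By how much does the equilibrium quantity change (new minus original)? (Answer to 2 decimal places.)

Initially, 49113 - 4p = 4p - 13607, so 62720 = 8p and p = 7840, Q = 17753.
With the change applied: demand Qd = 49113 - 4p, supply Qs = 2p - 13607.
Equate the new curves: 49113 - 4p = 2p - 13607, giving 62720 = 6p, p = 31360/3 ≈ 10453.3333, Q = 21899/3 ≈ 7299.6667.
ΔQ = 7299.6667 − 17753 = -10453.33.

-10453.33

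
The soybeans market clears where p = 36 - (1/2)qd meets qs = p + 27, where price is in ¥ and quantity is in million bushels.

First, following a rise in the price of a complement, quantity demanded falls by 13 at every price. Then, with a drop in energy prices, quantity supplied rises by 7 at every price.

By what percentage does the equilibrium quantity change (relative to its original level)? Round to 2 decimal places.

+0.79

Before the shock: 72 - 2p = p + 27 ⇒ 45 = 3p ⇒ p = 15, q = 42.
The new curves are qd = 59 - 2p (demand) and qs = p + 34 (supply).
Clearing the new market: 59 - 2p = p + 34, so p = 25/3 ≈ 8.3333 and q = 127/3 ≈ 42.3333.
%Δq = (42.3333 − 42) / 42 × 100 = +0.79%.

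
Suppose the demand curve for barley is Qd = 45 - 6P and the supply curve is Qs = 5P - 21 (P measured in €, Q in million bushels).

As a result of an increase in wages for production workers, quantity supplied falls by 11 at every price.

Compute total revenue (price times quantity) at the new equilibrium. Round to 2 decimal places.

Before the shock: 45 - 6P = 5P - 21 ⇒ 66 = 11P ⇒ P = 6, Q = 9.
The shock moves the curves to Qd = 45 - 6P and Qs = 5P - 32.
Setting them equal: 45 - 6P = 5P - 32 → 77 = 11P, so P = 7 and Q = 3.
New expenditure = 7 × 3 = 21.00.

21.00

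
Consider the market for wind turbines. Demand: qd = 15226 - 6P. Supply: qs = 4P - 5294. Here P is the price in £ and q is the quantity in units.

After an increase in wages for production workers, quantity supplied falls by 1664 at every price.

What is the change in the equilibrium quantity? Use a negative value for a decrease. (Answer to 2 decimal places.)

-998.40

Original equilibrium: 15226 - 6P = 4P - 5294 gives 20520 = 10P, so P = 2052 and q = 2914.
The new curves are qd = 15226 - 6P (demand) and qs = 4P - 6958 (supply).
Equate the new curves: 15226 - 6P = 4P - 6958, giving 22184 = 10P, P = 2218.4, q = 1915.6.
Δq = 1915.6 − 2914 = -998.40.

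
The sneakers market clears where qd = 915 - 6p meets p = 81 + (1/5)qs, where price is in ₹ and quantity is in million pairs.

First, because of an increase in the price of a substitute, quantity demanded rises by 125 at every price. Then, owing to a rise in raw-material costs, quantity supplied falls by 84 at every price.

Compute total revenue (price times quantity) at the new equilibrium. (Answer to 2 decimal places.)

28634.00

Initially, 915 - 6p = 5p - 405, so 1320 = 11p and p = 120, q = 195.
With the change applied: demand qd = 1040 - 6p, supply qs = 5p - 489.
Equate the new curves: 1040 - 6p = 5p - 489, giving 1529 = 11p, p = 139, q = 206.
New expenditure = 139 × 206 = 28634.00.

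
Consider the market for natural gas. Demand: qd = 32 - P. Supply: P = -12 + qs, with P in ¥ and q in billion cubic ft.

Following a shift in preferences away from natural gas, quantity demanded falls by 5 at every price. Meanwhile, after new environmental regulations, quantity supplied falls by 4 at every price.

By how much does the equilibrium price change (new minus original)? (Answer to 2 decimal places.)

-0.50

Initially, 32 - P = P + 12, so 20 = 2P and P = 10, q = 22.
After the shift, demand is qd = 27 - P and supply is qs = P + 8.
Clearing the new market: 27 - P = P + 8, so P = 9.5 and q = 17.5.
ΔP = 9.5 − 10 = -0.50.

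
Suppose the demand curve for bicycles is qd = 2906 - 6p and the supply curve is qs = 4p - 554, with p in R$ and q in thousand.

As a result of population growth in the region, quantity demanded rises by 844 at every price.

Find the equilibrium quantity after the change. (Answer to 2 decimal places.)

1167.60

Original equilibrium: 2906 - 6p = 4p - 554 gives 3460 = 10p, so p = 346 and q = 830.
With the change applied: demand qd = 3750 - 6p, supply qs = 4p - 554.
Setting them equal: 3750 - 6p = 4p - 554 → 4304 = 10p, so p = 430.4 and q = 1167.6.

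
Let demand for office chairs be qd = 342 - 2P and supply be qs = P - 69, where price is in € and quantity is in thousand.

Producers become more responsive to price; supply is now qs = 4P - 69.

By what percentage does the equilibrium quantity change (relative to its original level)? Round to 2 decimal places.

+201.47

Before the shock: 342 - 2P = P - 69 ⇒ 411 = 3P ⇒ P = 137, q = 68.
The shock moves the curves to qd = 342 - 2P and qs = 4P - 69.
Equate the new curves: 342 - 2P = 4P - 69, giving 411 = 6P, P = 68.5, q = 205.
%Δq = (205 − 68) / 68 × 100 = +201.47%.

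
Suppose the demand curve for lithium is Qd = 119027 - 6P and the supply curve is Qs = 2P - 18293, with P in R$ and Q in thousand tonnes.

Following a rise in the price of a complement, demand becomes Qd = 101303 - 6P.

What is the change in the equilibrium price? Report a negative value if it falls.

-2215.5

Solve the original market: 119027 - 6P = 2P - 18293, hence P = 17165 and Q = 16037.
The new curves are Qd = 101303 - 6P (demand) and Qs = 2P - 18293 (supply).
New equilibrium: 101303 - 6P = 2P - 18293 ⇒ 119596 = 8P ⇒ P = 14949.5, Q = 11606.
ΔP = 14949.5 − 17165 = -2215.5.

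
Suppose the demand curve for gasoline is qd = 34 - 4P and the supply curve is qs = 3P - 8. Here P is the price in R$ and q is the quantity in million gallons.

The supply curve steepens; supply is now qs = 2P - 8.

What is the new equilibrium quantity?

6

Solve the original market: 34 - 4P = 3P - 8, hence P = 6 and q = 10.
After the shift, demand is qd = 34 - 4P and supply is qs = 2P - 8.
New equilibrium: 34 - 4P = 2P - 8 ⇒ 42 = 6P ⇒ P = 7, q = 6.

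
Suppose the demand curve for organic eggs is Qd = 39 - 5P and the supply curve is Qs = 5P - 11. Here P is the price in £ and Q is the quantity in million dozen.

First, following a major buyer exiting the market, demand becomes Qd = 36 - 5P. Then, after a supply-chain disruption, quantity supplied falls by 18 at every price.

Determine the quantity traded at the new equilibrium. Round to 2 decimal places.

3.50

Original equilibrium: 39 - 5P = 5P - 11 gives 50 = 10P, so P = 5 and Q = 14.
After the shift, demand is Qd = 36 - 5P and supply is Qs = 5P - 29.
Clearing the new market: 36 - 5P = 5P - 29, so P = 6.5 and Q = 3.5.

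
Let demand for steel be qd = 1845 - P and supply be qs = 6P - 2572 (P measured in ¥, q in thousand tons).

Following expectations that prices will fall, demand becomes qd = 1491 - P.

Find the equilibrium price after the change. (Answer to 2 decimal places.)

Original equilibrium: 1845 - P = 6P - 2572 gives 4417 = 7P, so P = 631 and q = 1214.
The shock moves the curves to qd = 1491 - P and qs = 6P - 2572.
Equate the new curves: 1491 - P = 6P - 2572, giving 4063 = 7P, P = 4063/7 ≈ 580.4286, q = 6374/7 ≈ 910.5714.

580.43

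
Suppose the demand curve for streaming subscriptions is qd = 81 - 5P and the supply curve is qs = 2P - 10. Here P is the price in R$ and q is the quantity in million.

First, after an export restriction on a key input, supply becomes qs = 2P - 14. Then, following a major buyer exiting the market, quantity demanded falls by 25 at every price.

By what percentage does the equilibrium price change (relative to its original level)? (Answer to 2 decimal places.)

-23.08

Solve the original market: 81 - 5P = 2P - 10, hence P = 13 and q = 16.
With the change applied: demand qd = 56 - 5P, supply qs = 2P - 14.
New equilibrium: 56 - 5P = 2P - 14 ⇒ 70 = 7P ⇒ P = 10, q = 6.
%ΔP = (10 − 13) / 13 × 100 = -23.08%.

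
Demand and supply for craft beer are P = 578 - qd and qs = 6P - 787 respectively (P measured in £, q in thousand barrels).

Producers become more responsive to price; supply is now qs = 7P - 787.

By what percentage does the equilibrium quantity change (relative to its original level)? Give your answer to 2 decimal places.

Solve the original market: 578 - P = 6P - 787, hence P = 195 and q = 383.
The new curves are qd = 578 - P (demand) and qs = 7P - 787 (supply).
Equate the new curves: 578 - P = 7P - 787, giving 1365 = 8P, P = 170.625, q = 407.375.
%Δq = (407.375 − 383) / 383 × 100 = +6.36%.

+6.36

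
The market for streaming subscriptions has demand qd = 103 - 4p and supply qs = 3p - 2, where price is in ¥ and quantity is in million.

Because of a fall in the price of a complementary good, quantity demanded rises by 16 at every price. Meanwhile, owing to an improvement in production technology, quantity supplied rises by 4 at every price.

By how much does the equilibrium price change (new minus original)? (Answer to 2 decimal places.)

Solve the original market: 103 - 4p = 3p - 2, hence p = 15 and q = 43.
The new curves are qd = 119 - 4p (demand) and qs = 3p + 2 (supply).
Setting them equal: 119 - 4p = 3p + 2 → 117 = 7p, so p = 117/7 ≈ 16.7143 and q = 365/7 ≈ 52.1429.
Δp = 16.7143 − 15 = +1.71.

+1.71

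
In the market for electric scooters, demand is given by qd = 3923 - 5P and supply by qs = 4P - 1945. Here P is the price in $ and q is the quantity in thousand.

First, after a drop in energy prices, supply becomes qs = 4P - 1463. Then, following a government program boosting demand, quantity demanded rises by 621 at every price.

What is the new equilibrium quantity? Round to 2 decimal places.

1206.78

Solve the original market: 3923 - 5P = 4P - 1945, hence P = 652 and q = 663.
After the shift, demand is qd = 4544 - 5P and supply is qs = 4P - 1463.
New equilibrium: 4544 - 5P = 4P - 1463 ⇒ 6007 = 9P ⇒ P = 6007/9 ≈ 667.4444, q = 10861/9 ≈ 1206.7778.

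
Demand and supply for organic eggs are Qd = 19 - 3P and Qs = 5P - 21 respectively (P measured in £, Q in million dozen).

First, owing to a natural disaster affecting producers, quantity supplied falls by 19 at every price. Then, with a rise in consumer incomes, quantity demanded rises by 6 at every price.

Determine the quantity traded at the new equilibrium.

0.625

Before the shock: 19 - 3P = 5P - 21 ⇒ 40 = 8P ⇒ P = 5, Q = 4.
After the shift, demand is Qd = 25 - 3P and supply is Qs = 5P - 40.
New equilibrium: 25 - 3P = 5P - 40 ⇒ 65 = 8P ⇒ P = 8.125, Q = 0.625.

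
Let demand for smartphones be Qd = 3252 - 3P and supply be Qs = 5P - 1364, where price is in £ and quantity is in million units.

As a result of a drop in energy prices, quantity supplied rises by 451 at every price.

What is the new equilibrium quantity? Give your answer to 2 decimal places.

1690.13

Before the shock: 3252 - 3P = 5P - 1364 ⇒ 4616 = 8P ⇒ P = 577, Q = 1521.
With the change applied: demand Qd = 3252 - 3P, supply Qs = 5P - 913.
Clearing the new market: 3252 - 3P = 5P - 913, so P = 520.625 and Q = 1690.125.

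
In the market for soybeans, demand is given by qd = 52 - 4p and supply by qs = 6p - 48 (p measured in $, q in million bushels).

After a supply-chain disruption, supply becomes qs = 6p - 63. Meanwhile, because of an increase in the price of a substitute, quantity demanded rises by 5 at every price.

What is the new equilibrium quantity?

9

Solve the original market: 52 - 4p = 6p - 48, hence p = 10 and q = 12.
After the shift, demand is qd = 57 - 4p and supply is qs = 6p - 63.
New equilibrium: 57 - 4p = 6p - 63 ⇒ 120 = 10p ⇒ p = 12, q = 9.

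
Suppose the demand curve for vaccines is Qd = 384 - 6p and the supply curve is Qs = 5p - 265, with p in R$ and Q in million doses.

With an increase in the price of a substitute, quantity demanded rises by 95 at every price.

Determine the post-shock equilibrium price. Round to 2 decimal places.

Original equilibrium: 384 - 6p = 5p - 265 gives 649 = 11p, so p = 59 and Q = 30.
The shock moves the curves to Qd = 479 - 6p and Qs = 5p - 265.
Clearing the new market: 479 - 6p = 5p - 265, so p = 744/11 ≈ 67.6364 and Q = 805/11 ≈ 73.1818.

67.64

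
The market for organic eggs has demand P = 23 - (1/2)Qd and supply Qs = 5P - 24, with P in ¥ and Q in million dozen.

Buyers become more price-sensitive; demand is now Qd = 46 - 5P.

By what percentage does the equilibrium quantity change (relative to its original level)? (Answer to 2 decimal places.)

Solve the original market: 46 - 2P = 5P - 24, hence P = 10 and Q = 26.
The new curves are Qd = 46 - 5P (demand) and Qs = 5P - 24 (supply).
Clearing the new market: 46 - 5P = 5P - 24, so P = 7 and Q = 11.
%ΔQ = (11 − 26) / 26 × 100 = -57.69%.

-57.69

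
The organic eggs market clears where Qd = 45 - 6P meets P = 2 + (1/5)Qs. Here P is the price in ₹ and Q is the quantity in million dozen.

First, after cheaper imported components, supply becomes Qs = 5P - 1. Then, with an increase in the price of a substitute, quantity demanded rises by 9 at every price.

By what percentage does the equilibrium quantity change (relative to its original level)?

Before the shock: 45 - 6P = 5P - 10 ⇒ 55 = 11P ⇒ P = 5, Q = 15.
The new curves are Qd = 54 - 6P (demand) and Qs = 5P - 1 (supply).
New equilibrium: 54 - 6P = 5P - 1 ⇒ 55 = 11P ⇒ P = 5, Q = 24.
%ΔQ = (24 − 15) / 15 × 100 = +60%.

+60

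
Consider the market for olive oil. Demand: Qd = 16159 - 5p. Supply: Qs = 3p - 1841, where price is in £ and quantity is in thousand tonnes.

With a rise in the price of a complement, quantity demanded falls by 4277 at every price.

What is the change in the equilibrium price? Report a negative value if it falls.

-534.625

Solve the original market: 16159 - 5p = 3p - 1841, hence p = 2250 and Q = 4909.
The new curves are Qd = 11882 - 5p (demand) and Qs = 3p - 1841 (supply).
Clearing the new market: 11882 - 5p = 3p - 1841, so p = 1715.375 and Q = 3305.125.
Δp = 1715.375 − 2250 = -534.625.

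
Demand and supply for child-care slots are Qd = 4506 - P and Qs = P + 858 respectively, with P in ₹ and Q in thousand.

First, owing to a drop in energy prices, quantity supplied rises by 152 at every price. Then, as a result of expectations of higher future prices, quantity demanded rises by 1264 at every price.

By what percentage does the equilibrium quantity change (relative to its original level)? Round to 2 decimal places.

+26.40

Initially, 4506 - P = P + 858, so 3648 = 2P and P = 1824, Q = 2682.
After the shift, demand is Qd = 5770 - P and supply is Qs = P + 1010.
Setting them equal: 5770 - P = P + 1010 → 4760 = 2P, so P = 2380 and Q = 3390.
%ΔQ = (3390 − 2682) / 2682 × 100 = +26.40%.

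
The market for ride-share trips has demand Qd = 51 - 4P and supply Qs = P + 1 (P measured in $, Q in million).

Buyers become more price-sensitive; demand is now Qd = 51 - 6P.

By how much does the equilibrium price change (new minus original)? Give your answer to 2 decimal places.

Original equilibrium: 51 - 4P = P + 1 gives 50 = 5P, so P = 10 and Q = 11.
With the change applied: demand Qd = 51 - 6P, supply Qs = P + 1.
New equilibrium: 51 - 6P = P + 1 ⇒ 50 = 7P ⇒ P = 50/7 ≈ 7.1429, Q = 57/7 ≈ 8.1429.
ΔP = 7.1429 − 10 = -2.86.

-2.86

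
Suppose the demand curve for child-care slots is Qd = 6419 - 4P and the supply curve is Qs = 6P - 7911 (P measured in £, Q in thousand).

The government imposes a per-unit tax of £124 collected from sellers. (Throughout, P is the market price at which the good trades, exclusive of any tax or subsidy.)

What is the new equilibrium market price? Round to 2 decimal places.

1507.40

Before the shock: 6419 - 4P = 6P - 7911 ⇒ 14330 = 10P ⇒ P = 1433, Q = 687.
Since sellers keep the price net of the tax, the effective supply curve becomes Qs = 6P - 8655.
Equate the new curves: 6419 - 4P = 6P - 8655, giving 15074 = 10P, P = 1507.4, Q = 389.4.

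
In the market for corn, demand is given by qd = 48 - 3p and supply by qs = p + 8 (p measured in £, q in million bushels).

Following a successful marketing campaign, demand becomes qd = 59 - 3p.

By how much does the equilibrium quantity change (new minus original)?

Initially, 48 - 3p = p + 8, so 40 = 4p and p = 10, q = 18.
The new curves are qd = 59 - 3p (demand) and qs = p + 8 (supply).
Setting them equal: 59 - 3p = p + 8 → 51 = 4p, so p = 12.75 and q = 20.75.
Δq = 20.75 − 18 = +2.75.

+2.75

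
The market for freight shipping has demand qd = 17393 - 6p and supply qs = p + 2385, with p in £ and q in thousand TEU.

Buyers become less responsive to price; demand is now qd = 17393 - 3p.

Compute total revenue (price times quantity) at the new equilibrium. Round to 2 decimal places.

Solve the original market: 17393 - 6p = p + 2385, hence p = 2144 and q = 4529.
The new curves are qd = 17393 - 3p (demand) and qs = p + 2385 (supply).
Clearing the new market: 17393 - 3p = p + 2385, so p = 3752 and q = 6137.
New expenditure = 3752 × 6137 = 23026024.00.

23026024.00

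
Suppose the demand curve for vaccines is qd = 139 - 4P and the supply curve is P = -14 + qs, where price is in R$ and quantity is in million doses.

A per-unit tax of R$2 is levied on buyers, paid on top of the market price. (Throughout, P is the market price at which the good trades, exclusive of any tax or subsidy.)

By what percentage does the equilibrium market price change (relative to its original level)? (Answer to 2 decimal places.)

Before the shock: 139 - 4P = P + 14 ⇒ 125 = 5P ⇒ P = 25, q = 39.
Since buyers pay the price plus the tax, the effective demand curve becomes qd = 131 - 4P.
New equilibrium: 131 - 4P = P + 14 ⇒ 117 = 5P ⇒ P = 23.4, q = 37.4.
%ΔP = (23.4 − 25) / 25 × 100 = -6.40%.

-6.40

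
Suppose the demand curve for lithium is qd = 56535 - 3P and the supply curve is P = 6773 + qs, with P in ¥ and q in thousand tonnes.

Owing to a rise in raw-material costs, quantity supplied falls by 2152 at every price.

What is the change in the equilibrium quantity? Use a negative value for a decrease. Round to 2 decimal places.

-1614.00

Initially, 56535 - 3P = P - 6773, so 63308 = 4P and P = 15827, q = 9054.
The new curves are qd = 56535 - 3P (demand) and qs = P - 8925 (supply).
New equilibrium: 56535 - 3P = P - 8925 ⇒ 65460 = 4P ⇒ P = 16365, q = 7440.
Δq = 7440 − 9054 = -1614.00.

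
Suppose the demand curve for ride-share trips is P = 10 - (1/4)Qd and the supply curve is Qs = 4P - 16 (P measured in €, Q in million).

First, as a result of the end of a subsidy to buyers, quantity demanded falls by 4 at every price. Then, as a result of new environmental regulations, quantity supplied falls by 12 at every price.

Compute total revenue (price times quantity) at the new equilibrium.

Original equilibrium: 40 - 4P = 4P - 16 gives 56 = 8P, so P = 7 and Q = 12.
The shock moves the curves to Qd = 36 - 4P and Qs = 4P - 28.
Clearing the new market: 36 - 4P = 4P - 28, so P = 8 and Q = 4.
New expenditure = 8 × 4 = 32.

32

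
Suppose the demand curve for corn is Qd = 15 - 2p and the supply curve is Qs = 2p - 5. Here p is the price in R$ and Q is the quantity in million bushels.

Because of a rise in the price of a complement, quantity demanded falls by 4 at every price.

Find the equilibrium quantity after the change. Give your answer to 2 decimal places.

Initially, 15 - 2p = 2p - 5, so 20 = 4p and p = 5, Q = 5.
The new curves are Qd = 11 - 2p (demand) and Qs = 2p - 5 (supply).
New equilibrium: 11 - 2p = 2p - 5 ⇒ 16 = 4p ⇒ p = 4, Q = 3.

3.00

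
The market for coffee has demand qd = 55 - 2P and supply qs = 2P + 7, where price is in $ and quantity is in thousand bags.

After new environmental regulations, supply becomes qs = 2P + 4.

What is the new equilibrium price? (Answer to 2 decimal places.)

12.75

Original equilibrium: 55 - 2P = 2P + 7 gives 48 = 4P, so P = 12 and q = 31.
After the shift, demand is qd = 55 - 2P and supply is qs = 2P + 4.
New equilibrium: 55 - 2P = 2P + 4 ⇒ 51 = 4P ⇒ P = 12.75, q = 29.5.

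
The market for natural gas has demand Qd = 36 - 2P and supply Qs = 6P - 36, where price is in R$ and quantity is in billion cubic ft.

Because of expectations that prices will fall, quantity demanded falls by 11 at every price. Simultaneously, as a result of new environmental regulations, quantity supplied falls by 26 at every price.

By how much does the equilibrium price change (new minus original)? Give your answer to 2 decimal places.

+1.88

Before the shock: 36 - 2P = 6P - 36 ⇒ 72 = 8P ⇒ P = 9, Q = 18.
The shock moves the curves to Qd = 25 - 2P and Qs = 6P - 62.
Clearing the new market: 25 - 2P = 6P - 62, so P = 10.875 and Q = 3.25.
ΔP = 10.875 − 9 = +1.88.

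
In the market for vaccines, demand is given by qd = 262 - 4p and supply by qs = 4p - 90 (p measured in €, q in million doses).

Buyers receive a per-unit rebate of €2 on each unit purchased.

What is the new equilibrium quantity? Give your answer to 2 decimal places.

90.00

Solve the original market: 262 - 4p = 4p - 90, hence p = 44 and q = 86.
Since buyers' out-of-pocket price is the market price minus the rebate, the effective demand curve becomes qd = 270 - 4p.
Equate the new curves: 270 - 4p = 4p - 90, giving 360 = 8p, p = 45, q = 90.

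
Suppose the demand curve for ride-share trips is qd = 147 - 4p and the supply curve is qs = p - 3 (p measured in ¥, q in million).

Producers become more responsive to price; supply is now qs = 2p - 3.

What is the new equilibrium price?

Initially, 147 - 4p = p - 3, so 150 = 5p and p = 30, q = 27.
The shock moves the curves to qd = 147 - 4p and qs = 2p - 3.
New equilibrium: 147 - 4p = 2p - 3 ⇒ 150 = 6p ⇒ p = 25, q = 47.

25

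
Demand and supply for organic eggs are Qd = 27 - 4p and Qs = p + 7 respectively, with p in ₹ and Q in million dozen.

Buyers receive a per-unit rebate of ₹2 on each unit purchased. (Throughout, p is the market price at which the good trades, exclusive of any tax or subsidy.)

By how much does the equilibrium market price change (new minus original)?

Initially, 27 - 4p = p + 7, so 20 = 5p and p = 4, Q = 11.
Since buyers' out-of-pocket price is the market price minus the rebate, the effective demand curve becomes Qd = 35 - 4p.
New equilibrium: 35 - 4p = p + 7 ⇒ 28 = 5p ⇒ p = 5.6, Q = 12.6.
Δp = 5.6 − 4 = +1.6.

+1.6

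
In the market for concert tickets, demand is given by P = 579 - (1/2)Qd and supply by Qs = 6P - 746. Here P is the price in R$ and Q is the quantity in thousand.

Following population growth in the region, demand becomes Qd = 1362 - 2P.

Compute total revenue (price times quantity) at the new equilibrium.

220022.5

Solve the original market: 1158 - 2P = 6P - 746, hence P = 238 and Q = 682.
After the shift, demand is Qd = 1362 - 2P and supply is Qs = 6P - 746.
Setting them equal: 1362 - 2P = 6P - 746 → 2108 = 8P, so P = 263.5 and Q = 835.
New expenditure = 263.5 × 835 = 220022.5.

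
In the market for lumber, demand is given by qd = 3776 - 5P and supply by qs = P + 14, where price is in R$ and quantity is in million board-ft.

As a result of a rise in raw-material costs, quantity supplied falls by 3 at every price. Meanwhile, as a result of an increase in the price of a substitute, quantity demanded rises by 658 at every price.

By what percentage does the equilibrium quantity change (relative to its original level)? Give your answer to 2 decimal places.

+16.72

Initially, 3776 - 5P = P + 14, so 3762 = 6P and P = 627, q = 641.
After the shift, demand is qd = 4434 - 5P and supply is qs = P + 11.
New equilibrium: 4434 - 5P = P + 11 ⇒ 4423 = 6P ⇒ P = 4423/6 ≈ 737.1667, q = 4489/6 ≈ 748.1667.
%Δq = (748.1667 − 641) / 641 × 100 = +16.72%.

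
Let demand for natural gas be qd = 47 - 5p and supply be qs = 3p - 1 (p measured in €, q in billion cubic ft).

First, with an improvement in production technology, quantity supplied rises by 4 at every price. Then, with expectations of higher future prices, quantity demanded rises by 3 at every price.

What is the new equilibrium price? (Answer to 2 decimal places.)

Solve the original market: 47 - 5p = 3p - 1, hence p = 6 and q = 17.
The shock moves the curves to qd = 50 - 5p and qs = 3p + 3.
Clearing the new market: 50 - 5p = 3p + 3, so p = 5.875 and q = 20.625.

5.88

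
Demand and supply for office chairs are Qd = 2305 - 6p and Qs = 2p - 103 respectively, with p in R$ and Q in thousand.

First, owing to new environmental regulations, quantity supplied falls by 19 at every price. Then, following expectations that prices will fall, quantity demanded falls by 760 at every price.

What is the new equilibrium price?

208.375

Initially, 2305 - 6p = 2p - 103, so 2408 = 8p and p = 301, Q = 499.
The new curves are Qd = 1545 - 6p (demand) and Qs = 2p - 122 (supply).
New equilibrium: 1545 - 6p = 2p - 122 ⇒ 1667 = 8p ⇒ p = 208.375, Q = 294.75.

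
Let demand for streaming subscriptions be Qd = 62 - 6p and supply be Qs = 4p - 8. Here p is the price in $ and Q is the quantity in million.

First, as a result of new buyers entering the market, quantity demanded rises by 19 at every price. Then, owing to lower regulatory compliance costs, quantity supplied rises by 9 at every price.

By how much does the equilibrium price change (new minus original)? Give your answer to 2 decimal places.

Solve the original market: 62 - 6p = 4p - 8, hence p = 7 and Q = 20.
With the change applied: demand Qd = 81 - 6p, supply Qs = 4p + 1.
Setting them equal: 81 - 6p = 4p + 1 → 80 = 10p, so p = 8 and Q = 33.
Δp = 8 − 7 = +1.00.

+1.00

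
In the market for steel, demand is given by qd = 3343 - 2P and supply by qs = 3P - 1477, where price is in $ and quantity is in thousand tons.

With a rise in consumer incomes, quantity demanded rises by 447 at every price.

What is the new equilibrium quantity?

Initially, 3343 - 2P = 3P - 1477, so 4820 = 5P and P = 964, q = 1415.
With the change applied: demand qd = 3790 - 2P, supply qs = 3P - 1477.
Clearing the new market: 3790 - 2P = 3P - 1477, so P = 1053.4 and q = 1683.2.

1683.2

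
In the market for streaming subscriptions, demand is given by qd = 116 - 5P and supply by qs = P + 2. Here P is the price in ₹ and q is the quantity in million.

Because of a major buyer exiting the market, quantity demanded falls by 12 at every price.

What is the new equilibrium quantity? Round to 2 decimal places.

Original equilibrium: 116 - 5P = P + 2 gives 114 = 6P, so P = 19 and q = 21.
With the change applied: demand qd = 104 - 5P, supply qs = P + 2.
Clearing the new market: 104 - 5P = P + 2, so P = 17 and q = 19.

19.00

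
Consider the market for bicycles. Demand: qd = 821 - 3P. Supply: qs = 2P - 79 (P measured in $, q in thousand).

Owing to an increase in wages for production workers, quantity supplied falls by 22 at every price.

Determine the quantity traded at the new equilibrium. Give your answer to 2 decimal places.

267.80

Original equilibrium: 821 - 3P = 2P - 79 gives 900 = 5P, so P = 180 and q = 281.
The shock moves the curves to qd = 821 - 3P and qs = 2P - 101.
Clearing the new market: 821 - 3P = 2P - 101, so P = 184.4 and q = 267.8.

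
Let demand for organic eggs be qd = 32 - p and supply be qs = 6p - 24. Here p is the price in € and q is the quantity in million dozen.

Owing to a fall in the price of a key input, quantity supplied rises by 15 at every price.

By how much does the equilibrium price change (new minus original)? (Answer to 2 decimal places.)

-2.14

Original equilibrium: 32 - p = 6p - 24 gives 56 = 7p, so p = 8 and q = 24.
The shock moves the curves to qd = 32 - p and qs = 6p - 9.
New equilibrium: 32 - p = 6p - 9 ⇒ 41 = 7p ⇒ p = 41/7 ≈ 5.8571, q = 183/7 ≈ 26.1429.
Δp = 5.8571 − 8 = -2.14.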